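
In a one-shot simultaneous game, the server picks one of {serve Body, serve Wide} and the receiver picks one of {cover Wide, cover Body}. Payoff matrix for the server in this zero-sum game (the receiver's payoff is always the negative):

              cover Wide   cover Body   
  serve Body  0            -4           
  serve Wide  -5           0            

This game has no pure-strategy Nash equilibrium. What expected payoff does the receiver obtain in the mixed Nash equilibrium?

20/9

For the receiver to be willing to mix, the receiver must be indifferent between cover Wide and cover Body, which pins down the server's mix.
  the receiver's expected payoff from cover Wide: p·0 + (1−p)·5 = -5p + 5
  the receiver's expected payoff from cover Body: p·4 + (1−p)·0 = 4p
  -5p + 5 = 4p  ⇒  -9p = -5  ⇒  p = 5/9.
At equilibrium the receiver is indifferent across columns, so the receiver's payoff equals the payoff from cover Wide: (5/9)·0 + (4/9)·5 = 20/9.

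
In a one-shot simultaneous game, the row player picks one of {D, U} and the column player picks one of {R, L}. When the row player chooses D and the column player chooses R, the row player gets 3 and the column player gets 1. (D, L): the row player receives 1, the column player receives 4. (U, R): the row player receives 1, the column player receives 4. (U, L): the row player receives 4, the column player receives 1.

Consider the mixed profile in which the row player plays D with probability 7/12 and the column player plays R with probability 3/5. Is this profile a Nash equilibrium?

Given the row player's mix p = 7/12, the column player's payoff from R is 9/4 but from L is 11/4. The column player strictly prefers L, so the column player would not mix.
So the proposed profile is not a Nash equilibrium.

No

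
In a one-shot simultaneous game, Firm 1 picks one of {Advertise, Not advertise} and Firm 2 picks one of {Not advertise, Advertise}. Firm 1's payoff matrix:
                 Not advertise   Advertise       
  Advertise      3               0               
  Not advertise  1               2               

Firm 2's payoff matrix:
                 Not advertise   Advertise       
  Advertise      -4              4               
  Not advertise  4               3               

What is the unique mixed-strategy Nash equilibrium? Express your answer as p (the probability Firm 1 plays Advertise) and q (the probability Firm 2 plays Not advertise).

For Firm 2 to be willing to mix, Firm 2 must be indifferent between Not advertise and Advertise, which pins down Firm 1's mix.
  Firm 2's expected payoff from Not advertise: p·(-4) + (1−p)·4 = -8p + 4
  Firm 2's expected payoff from Advertise: p·4 + (1−p)·3 = p + 3
  -8p + 4 = p + 3  ⇒  -9p = -1  ⇒  p = 1/9.
Firm 1's indifference between Advertise and Not advertise determines Firm 2's mixing probability q:
  Firm 1's expected payoff from Advertise: q·3 + (1−q)·0 = 3q
  Firm 1's expected payoff from Not advertise: q·1 + (1−q)·2 = -q + 2
  3q = -q + 2  ⇒  4q = 2  ⇒  q = 1/2.

p = 1/9, q = 1/2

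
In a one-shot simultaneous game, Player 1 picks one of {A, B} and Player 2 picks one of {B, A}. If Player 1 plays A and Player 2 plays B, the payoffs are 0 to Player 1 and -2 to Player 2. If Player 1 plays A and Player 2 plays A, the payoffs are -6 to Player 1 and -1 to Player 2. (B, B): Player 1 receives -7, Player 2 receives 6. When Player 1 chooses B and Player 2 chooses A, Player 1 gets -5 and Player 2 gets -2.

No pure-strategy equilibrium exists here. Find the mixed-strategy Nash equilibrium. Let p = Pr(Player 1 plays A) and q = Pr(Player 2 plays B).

Player 1's mix must leave Player 2 indifferent between B and A.
  Player 2's payoff to B: p·(-2) + (1−p)·6 = -8p + 6
  Player 2's payoff to A: p·(-1) + (1−p)·(-2) = p - 2
  -8p + 6 = p - 2  ⇒  -9p = -8  ⇒  p = 8/9.
Player 1's indifference between A and B determines Player 2's mixing probability q:
  Player 1's expected payoff from A: q·0 + (1−q)·(-6) = 6q - 6
  Player 1's expected payoff from B: q·(-7) + (1−q)·(-5) = -2q - 5
  6q - 6 = -2q - 5  ⇒  8q = 1  ⇒  q = 1/8.

p = 8/9, q = 1/8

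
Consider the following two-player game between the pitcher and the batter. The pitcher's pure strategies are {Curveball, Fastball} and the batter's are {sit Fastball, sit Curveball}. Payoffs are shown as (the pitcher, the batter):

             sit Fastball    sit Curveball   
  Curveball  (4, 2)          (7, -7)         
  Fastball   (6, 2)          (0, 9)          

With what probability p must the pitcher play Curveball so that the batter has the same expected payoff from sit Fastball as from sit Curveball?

p = 7/16

The pitcher's mix must leave the batter indifferent between sit Fastball and sit Curveball.
  the batter's expected payoff from sit Fastball: p·2 + (1−p)·2 = 2
  the batter's expected payoff from sit Curveball: p·(-7) + (1−p)·9 = -16p + 9
  2 = -16p + 9  ⇒  16p = 7  ⇒  p = 7/16.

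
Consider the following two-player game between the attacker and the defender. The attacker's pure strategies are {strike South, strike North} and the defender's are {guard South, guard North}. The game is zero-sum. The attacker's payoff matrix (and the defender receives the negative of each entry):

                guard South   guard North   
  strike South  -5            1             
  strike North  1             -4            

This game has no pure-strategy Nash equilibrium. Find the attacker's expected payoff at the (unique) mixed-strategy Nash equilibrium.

The defender's mix must leave the attacker indifferent between strike South and strike North.
  the attacker's payoff to strike South: q·(-5) + (1−q)·1 = -6q + 1
  the attacker's payoff to strike North: q·1 + (1−q)·(-4) = 5q - 4
  -6q + 1 = 5q - 4  ⇒  -11q = -5  ⇒  q = 5/11.
At equilibrium the attacker is indifferent across rows, so the attacker's payoff equals the payoff from strike South: (5/11)·(-5) + (6/11)·1 = -19/11.

-19/11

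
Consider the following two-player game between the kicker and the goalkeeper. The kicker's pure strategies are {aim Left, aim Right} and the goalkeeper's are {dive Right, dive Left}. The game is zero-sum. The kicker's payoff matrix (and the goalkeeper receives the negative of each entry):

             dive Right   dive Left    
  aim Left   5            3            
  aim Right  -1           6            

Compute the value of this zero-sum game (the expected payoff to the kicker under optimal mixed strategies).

The goalkeeper's mix must leave the kicker indifferent between aim Left and aim Right.
  the kicker's payoff from aim Left: q·5 + (1−q)·3 = 2q + 3
  the kicker's payoff from aim Right: q·(-1) + (1−q)·6 = -7q + 6
  2q + 3 = -7q + 6  ⇒  9q = 3  ⇒  q = 1/3.
The value is the kicker's expected payoff against this mix (using aim Left): (1/3)·5 + (2/3)·3 = 11/3.

v = 11/3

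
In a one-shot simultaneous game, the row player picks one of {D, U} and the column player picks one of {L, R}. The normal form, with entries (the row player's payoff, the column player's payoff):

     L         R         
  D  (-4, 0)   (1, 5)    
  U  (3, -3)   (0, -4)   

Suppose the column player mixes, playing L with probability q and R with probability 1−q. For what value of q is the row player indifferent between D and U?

For the row player to be willing to mix, the row player must be indifferent between D and U, which pins down the column player's mix.
  the row player's expected payoff from D: q·(-4) + (1−q)·1 = -5q + 1
  the row player's expected payoff from U: q·3 + (1−q)·0 = 3q
  -5q + 1 = 3q  ⇒  -8q = -1  ⇒  q = 1/8.

q = 1/8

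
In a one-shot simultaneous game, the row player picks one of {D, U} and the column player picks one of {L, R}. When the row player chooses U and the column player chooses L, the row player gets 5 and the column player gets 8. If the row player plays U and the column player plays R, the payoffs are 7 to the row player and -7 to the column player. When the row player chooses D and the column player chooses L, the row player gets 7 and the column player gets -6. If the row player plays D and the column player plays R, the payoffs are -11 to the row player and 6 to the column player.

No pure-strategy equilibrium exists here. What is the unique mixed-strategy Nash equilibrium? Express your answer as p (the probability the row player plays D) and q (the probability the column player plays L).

p = 5/9, q = 9/10

Set the column player's expected payoff from L equal to that from R:
  the column player's payoff from L: p·(-6) + (1−p)·8 = -14p + 8
  the column player's payoff from R: p·6 + (1−p)·(-7) = 13p - 7
  -14p + 8 = 13p - 7  ⇒  -27p = -15  ⇒  p = 5/9.
Set the row player's expected payoff from D equal to that from U:
  the row player's payoff to D: q·7 + (1−q)·(-11) = 18q - 11
  the row player's payoff to U: q·5 + (1−q)·7 = -2q + 7
  18q - 11 = -2q + 7  ⇒  20q = 18  ⇒  q = 9/10.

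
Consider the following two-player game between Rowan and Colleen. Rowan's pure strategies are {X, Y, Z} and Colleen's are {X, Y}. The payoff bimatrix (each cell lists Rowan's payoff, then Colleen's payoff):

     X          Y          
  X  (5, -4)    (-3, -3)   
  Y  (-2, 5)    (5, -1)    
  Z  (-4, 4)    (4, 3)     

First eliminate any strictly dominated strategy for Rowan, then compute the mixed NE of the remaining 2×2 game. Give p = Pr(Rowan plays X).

p = 6/7

Rowan's strategy Z is strictly dominated by Y: -2 > -4 and 5 > 4. Eliminate Z.
Set Colleen's expected payoff from X equal to that from Y:
  Colleen's payoff to X: p·(-4) + (1−p)·5 = -9p + 5
  Colleen's payoff to Y: p·(-3) + (1−p)·(-1) = -2p - 1
  -9p + 5 = -2p - 1  ⇒  -7p = -6  ⇒  p = 6/7.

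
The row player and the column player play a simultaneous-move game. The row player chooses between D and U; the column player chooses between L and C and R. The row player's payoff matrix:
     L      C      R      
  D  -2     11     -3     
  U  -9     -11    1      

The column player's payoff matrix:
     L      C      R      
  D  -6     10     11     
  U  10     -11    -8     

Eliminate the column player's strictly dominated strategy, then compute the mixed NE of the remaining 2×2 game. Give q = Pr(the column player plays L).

q = 4/11

The column player's strategy C is strictly dominated by R: 11 > 10 and -8 > -11. Eliminate C.
Set the row player's expected payoff from D equal to that from U:
  the row player's payoff to D: q·(-2) + (1−q)·(-3) = q - 3
  the row player's payoff to U: q·(-9) + (1−q)·1 = -10q + 1
  q - 3 = -10q + 1  ⇒  11q = 4  ⇒  q = 4/11.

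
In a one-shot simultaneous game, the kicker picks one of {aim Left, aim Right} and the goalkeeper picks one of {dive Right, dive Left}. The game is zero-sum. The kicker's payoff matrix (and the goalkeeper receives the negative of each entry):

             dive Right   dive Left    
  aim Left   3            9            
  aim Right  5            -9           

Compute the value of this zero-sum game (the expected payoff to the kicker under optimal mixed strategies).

For the kicker to be willing to mix, the kicker must be indifferent between aim Left and aim Right, which pins down the goalkeeper's mix.
  the kicker's payoff from aim Left: q·3 + (1−q)·9 = -6q + 9
  the kicker's payoff from aim Right: q·5 + (1−q)·(-9) = 14q - 9
  -6q + 9 = 14q - 9  ⇒  -20q = -18  ⇒  q = 9/10.
The value is the kicker's expected payoff against this mix (using aim Left): (9/10)·3 + (1/10)·9 = 18/5.

v = 18/5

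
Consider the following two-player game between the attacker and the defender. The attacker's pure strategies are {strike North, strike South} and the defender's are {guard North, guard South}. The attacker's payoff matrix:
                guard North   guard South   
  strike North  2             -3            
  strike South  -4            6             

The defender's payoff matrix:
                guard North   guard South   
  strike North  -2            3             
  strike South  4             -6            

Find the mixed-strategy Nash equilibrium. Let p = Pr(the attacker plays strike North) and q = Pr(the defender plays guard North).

p = 2/3, q = 3/5

The attacker's mix must leave the defender indifferent between guard North and guard South.
  the defender's expected payoff from guard North: p·(-2) + (1−p)·4 = -6p + 4
  the defender's expected payoff from guard South: p·3 + (1−p)·(-6) = 9p - 6
  -6p + 4 = 9p - 6  ⇒  -15p = -10  ⇒  p = 2/3.
In a mixed equilibrium the attacker is indifferent between strike North and strike South; this condition fixes q.
  the attacker's expected payoff from strike North: q·2 + (1−q)·(-3) = 5q - 3
  the attacker's expected payoff from strike South: q·(-4) + (1−q)·6 = -10q + 6
  5q - 3 = -10q + 6  ⇒  15q = 9  ⇒  q = 3/5.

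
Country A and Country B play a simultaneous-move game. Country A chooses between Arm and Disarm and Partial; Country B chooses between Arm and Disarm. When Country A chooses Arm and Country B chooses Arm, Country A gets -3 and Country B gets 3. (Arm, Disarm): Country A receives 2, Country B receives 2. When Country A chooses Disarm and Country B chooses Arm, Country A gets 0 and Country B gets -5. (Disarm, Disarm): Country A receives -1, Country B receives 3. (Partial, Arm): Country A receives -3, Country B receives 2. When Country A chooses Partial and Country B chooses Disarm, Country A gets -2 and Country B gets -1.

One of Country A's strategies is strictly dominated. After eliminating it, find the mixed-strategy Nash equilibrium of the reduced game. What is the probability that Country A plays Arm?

p = 8/9

Country A's strategy Partial is strictly dominated by Disarm: 0 > -3 and -1 > -2. Eliminate Partial.
Country A's mix must leave Country B indifferent between Arm and Disarm.
  Country B's payoff to Arm: p·3 + (1−p)·(-5) = 8p - 5
  Country B's payoff to Disarm: p·2 + (1−p)·3 = -p + 3
  8p - 5 = -p + 3  ⇒  9p = 8  ⇒  p = 8/9.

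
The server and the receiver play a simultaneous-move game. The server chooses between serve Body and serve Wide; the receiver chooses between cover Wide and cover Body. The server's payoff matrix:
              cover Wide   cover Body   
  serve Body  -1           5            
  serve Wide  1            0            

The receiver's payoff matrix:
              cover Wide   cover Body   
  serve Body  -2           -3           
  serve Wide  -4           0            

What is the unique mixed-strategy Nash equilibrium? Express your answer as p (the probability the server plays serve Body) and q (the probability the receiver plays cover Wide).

The server's mix must leave the receiver indifferent between cover Wide and cover Body.
  the receiver's payoff from cover Wide: p·(-2) + (1−p)·(-4) = 2p - 4
  the receiver's payoff from cover Body: p·(-3) + (1−p)·0 = -3p
  2p - 4 = -3p  ⇒  5p = 4  ⇒  p = 4/5.
Set the server's expected payoff from serve Body equal to that from serve Wide:
  the server's payoff from serve Body: q·(-1) + (1−q)·5 = -6q + 5
  the server's payoff from serve Wide: q·1 + (1−q)·0 = q
  -6q + 5 = q  ⇒  -7q = -5  ⇒  q = 5/7.

p = 4/5, q = 5/7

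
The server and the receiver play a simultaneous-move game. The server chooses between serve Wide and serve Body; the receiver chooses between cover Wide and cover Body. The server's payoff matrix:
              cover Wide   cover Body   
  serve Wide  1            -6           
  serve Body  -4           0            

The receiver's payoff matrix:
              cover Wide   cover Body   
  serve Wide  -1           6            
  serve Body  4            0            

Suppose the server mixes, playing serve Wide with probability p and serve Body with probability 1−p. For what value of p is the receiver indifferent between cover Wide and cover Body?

In a mixed equilibrium the receiver is indifferent between cover Wide and cover Body; this condition fixes p.
  the receiver's payoff from cover Wide: p·(-1) + (1−p)·4 = -5p + 4
  the receiver's payoff from cover Body: p·6 + (1−p)·0 = 6p
  -5p + 4 = 6p  ⇒  -11p = -4  ⇒  p = 4/11.

p = 4/11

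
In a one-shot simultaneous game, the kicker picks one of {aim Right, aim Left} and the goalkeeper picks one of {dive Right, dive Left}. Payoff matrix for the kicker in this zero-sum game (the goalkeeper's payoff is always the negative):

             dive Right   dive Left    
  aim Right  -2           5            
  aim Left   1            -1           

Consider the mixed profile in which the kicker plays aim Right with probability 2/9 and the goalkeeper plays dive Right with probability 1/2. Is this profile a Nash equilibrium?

No

Given the goalkeeper's mix q = 1/2, the kicker's payoff from aim Right is 3/2 but from aim Left is 0. The kicker strictly prefers aim Right, so the kicker would not mix.
So the proposed profile is not a Nash equilibrium.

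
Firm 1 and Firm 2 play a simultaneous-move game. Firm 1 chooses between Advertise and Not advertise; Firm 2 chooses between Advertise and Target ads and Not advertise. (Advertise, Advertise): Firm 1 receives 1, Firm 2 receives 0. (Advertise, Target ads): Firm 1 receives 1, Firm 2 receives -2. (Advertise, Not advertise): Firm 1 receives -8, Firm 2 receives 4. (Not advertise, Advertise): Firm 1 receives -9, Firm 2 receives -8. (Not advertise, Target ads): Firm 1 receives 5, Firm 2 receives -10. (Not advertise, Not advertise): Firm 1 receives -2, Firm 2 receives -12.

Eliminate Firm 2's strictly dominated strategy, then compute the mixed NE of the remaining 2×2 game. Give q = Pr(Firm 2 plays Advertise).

q = 3/8

Firm 2's strategy Target ads is strictly dominated by Advertise: 0 > -2 and -8 > -10. Eliminate Target ads.
For Firm 1 to be willing to mix, Firm 1 must be indifferent between Advertise and Not advertise, which pins down Firm 2's mix.
  Firm 1's payoff to Advertise: q·1 + (1−q)·(-8) = 9q - 8
  Firm 1's payoff to Not advertise: q·(-9) + (1−q)·(-2) = -7q - 2
  9q - 8 = -7q - 2  ⇒  16q = 6  ⇒  q = 3/8.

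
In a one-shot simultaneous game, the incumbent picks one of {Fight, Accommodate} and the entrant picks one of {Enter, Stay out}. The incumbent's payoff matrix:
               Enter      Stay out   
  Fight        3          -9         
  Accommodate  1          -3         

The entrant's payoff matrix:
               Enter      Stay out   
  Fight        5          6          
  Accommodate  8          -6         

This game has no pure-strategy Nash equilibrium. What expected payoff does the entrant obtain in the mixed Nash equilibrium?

Set the entrant's expected payoff from Enter equal to that from Stay out:
  the entrant's payoff from Enter: p·5 + (1−p)·8 = -3p + 8
  the entrant's payoff from Stay out: p·6 + (1−p)·(-6) = 12p - 6
  -3p + 8 = 12p - 6  ⇒  -15p = -14  ⇒  p = 14/15.
At equilibrium the entrant is indifferent across columns, so the entrant's payoff equals the payoff from Enter: (14/15)·5 + (1/15)·8 = 26/5.

26/5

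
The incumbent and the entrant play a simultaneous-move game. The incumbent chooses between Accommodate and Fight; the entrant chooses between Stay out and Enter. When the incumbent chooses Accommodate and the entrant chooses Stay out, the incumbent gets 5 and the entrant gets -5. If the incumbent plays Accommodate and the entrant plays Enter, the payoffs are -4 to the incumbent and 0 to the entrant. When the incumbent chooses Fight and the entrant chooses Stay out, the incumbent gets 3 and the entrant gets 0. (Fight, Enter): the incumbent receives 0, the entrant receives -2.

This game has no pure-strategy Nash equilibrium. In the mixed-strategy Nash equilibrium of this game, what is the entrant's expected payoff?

-10/7

For the entrant to be willing to mix, the entrant must be indifferent between Stay out and Enter, which pins down the incumbent's mix.
  the entrant's payoff from Stay out: p·(-5) + (1−p)·0 = -5p
  the entrant's payoff from Enter: p·0 + (1−p)·(-2) = 2p - 2
  -5p = 2p - 2  ⇒  -7p = -2  ⇒  p = 2/7.
At equilibrium the entrant is indifferent across columns, so the entrant's payoff equals the payoff from Stay out: (2/7)·(-5) + (5/7)·0 = -10/7.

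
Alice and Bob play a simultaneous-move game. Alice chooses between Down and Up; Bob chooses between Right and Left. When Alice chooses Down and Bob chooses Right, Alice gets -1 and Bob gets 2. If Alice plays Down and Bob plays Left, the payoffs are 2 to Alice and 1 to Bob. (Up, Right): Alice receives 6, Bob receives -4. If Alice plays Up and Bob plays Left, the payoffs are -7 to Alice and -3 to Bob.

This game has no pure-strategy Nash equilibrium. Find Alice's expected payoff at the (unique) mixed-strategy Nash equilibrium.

5/16

In a mixed equilibrium Alice is indifferent between Down and Up; this condition fixes q.
  Alice's payoff to Down: q·(-1) + (1−q)·2 = -3q + 2
  Alice's payoff to Up: q·6 + (1−q)·(-7) = 13q - 7
  -3q + 2 = 13q - 7  ⇒  -16q = -9  ⇒  q = 9/16.
At equilibrium Alice is indifferent across rows, so Alice's payoff equals the payoff from Down: (9/16)·(-1) + (7/16)·2 = 5/16.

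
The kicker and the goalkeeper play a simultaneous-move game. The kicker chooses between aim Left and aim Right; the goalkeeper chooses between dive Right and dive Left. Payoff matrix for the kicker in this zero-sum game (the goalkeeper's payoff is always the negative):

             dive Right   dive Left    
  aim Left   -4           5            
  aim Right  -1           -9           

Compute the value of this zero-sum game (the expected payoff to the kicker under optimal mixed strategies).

v = -41/17

For the kicker to be willing to mix, the kicker must be indifferent between aim Left and aim Right, which pins down the goalkeeper's mix.
  the kicker's payoff from aim Left: q·(-4) + (1−q)·5 = -9q + 5
  the kicker's payoff from aim Right: q·(-1) + (1−q)·(-9) = 8q - 9
  -9q + 5 = 8q - 9  ⇒  -17q = -14  ⇒  q = 14/17.
The value is the kicker's expected payoff against this mix (using aim Left): (14/17)·(-4) + (3/17)·5 = -41/17.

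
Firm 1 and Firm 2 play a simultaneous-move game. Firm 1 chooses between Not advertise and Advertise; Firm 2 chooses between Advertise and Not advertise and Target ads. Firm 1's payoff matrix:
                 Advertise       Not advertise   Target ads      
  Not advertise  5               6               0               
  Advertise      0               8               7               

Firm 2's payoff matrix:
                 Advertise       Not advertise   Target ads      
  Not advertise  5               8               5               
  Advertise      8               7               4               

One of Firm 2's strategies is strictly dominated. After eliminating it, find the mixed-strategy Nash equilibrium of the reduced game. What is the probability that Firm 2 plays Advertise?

Firm 2's strategy Target ads is strictly dominated by Not advertise: 8 > 5 and 7 > 4. Eliminate Target ads.
For Firm 1 to be willing to mix, Firm 1 must be indifferent between Not advertise and Advertise, which pins down Firm 2's mix.
  Firm 1's payoff to Not advertise: q·5 + (1−q)·6 = -q + 6
  Firm 1's payoff to Advertise: q·0 + (1−q)·8 = -8q + 8
  -q + 6 = -8q + 8  ⇒  7q = 2  ⇒  q = 2/7.

q = 2/7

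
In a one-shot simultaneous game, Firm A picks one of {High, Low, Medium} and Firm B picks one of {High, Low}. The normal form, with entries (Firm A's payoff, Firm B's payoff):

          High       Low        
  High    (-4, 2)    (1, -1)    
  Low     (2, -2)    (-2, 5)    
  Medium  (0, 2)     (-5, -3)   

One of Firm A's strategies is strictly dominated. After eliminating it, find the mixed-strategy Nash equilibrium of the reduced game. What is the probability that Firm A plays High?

p = 7/10

Firm A's strategy Medium is strictly dominated by Low: 2 > 0 and -2 > -5. Eliminate Medium.
Firm A's mix must leave Firm B indifferent between High and Low.
  Firm B's expected payoff from High: p·2 + (1−p)·(-2) = 4p - 2
  Firm B's expected payoff from Low: p·(-1) + (1−p)·5 = -6p + 5
  4p - 2 = -6p + 5  ⇒  10p = 7  ⇒  p = 7/10.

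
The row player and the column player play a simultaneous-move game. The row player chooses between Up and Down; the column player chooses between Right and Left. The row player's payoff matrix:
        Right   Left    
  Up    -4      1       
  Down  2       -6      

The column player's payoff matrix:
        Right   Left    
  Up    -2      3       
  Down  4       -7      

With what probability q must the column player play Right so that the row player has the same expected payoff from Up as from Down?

q = 7/13

The row player's indifference between Up and Down determines the column player's mixing probability q:
  the row player's expected payoff from Up: q·(-4) + (1−q)·1 = -5q + 1
  the row player's expected payoff from Down: q·2 + (1−q)·(-6) = 8q - 6
  -5q + 1 = 8q - 6  ⇒  -13q = -7  ⇒  q = 7/13.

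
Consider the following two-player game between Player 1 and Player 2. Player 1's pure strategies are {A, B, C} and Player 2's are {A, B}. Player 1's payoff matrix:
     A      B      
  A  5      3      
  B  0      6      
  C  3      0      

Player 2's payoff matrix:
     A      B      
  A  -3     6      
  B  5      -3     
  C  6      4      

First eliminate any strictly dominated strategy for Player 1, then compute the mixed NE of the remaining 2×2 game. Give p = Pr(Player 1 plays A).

Player 1's strategy C is strictly dominated by A: 5 > 3 and 3 > 0. Eliminate C.
Set Player 2's expected payoff from A equal to that from B:
  Player 2's payoff from A: p·(-3) + (1−p)·5 = -8p + 5
  Player 2's payoff from B: p·6 + (1−p)·(-3) = 9p - 3
  -8p + 5 = 9p - 3  ⇒  -17p = -8  ⇒  p = 8/17.

p = 8/17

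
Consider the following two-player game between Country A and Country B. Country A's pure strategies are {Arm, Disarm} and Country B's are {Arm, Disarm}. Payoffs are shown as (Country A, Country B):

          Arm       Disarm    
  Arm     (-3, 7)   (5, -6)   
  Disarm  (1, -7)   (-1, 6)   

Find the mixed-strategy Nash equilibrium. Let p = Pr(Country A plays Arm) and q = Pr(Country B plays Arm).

p = 1/2, q = 3/5

In a mixed equilibrium Country B is indifferent between Arm and Disarm; this condition fixes p.
  Country B's payoff to Arm: p·7 + (1−p)·(-7) = 14p - 7
  Country B's payoff to Disarm: p·(-6) + (1−p)·6 = -12p + 6
  14p - 7 = -12p + 6  ⇒  26p = 13  ⇒  p = 1/2.
Country A's indifference between Arm and Disarm determines Country B's mixing probability q:
  Country A's payoff from Arm: q·(-3) + (1−q)·5 = -8q + 5
  Country A's payoff from Disarm: q·1 + (1−q)·(-1) = 2q - 1
  -8q + 5 = 2q - 1  ⇒  -10q = -6  ⇒  q = 3/5.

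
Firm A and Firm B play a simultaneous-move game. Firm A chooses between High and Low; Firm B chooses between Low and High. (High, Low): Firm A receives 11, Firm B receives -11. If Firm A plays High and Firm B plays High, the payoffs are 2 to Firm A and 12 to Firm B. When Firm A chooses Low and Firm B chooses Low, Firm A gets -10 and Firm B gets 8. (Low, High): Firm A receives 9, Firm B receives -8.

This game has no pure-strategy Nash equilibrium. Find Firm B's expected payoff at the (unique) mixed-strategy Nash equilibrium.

8/39

For Firm B to be willing to mix, Firm B must be indifferent between Low and High, which pins down Firm A's mix.
  Firm B's payoff from Low: p·(-11) + (1−p)·8 = -19p + 8
  Firm B's payoff from High: p·12 + (1−p)·(-8) = 20p - 8
  -19p + 8 = 20p - 8  ⇒  -39p = -16  ⇒  p = 16/39.
At equilibrium Firm B is indifferent across columns, so Firm B's payoff equals the payoff from Low: (16/39)·(-11) + (23/39)·8 = 8/39.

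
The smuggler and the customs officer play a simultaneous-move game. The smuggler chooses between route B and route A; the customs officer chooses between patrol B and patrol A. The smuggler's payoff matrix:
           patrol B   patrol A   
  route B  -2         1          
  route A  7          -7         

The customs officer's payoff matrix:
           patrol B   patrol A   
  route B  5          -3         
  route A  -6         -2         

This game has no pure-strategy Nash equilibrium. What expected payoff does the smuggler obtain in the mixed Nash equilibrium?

-7/17

Set the smuggler's expected payoff from route B equal to that from route A:
  the smuggler's expected payoff from route B: q·(-2) + (1−q)·1 = -3q + 1
  the smuggler's expected payoff from route A: q·7 + (1−q)·(-7) = 14q - 7
  -3q + 1 = 14q - 7  ⇒  -17q = -8  ⇒  q = 8/17.
At equilibrium the smuggler is indifferent across rows, so the smuggler's payoff equals the payoff from route B: (8/17)·(-2) + (9/17)·1 = -7/17.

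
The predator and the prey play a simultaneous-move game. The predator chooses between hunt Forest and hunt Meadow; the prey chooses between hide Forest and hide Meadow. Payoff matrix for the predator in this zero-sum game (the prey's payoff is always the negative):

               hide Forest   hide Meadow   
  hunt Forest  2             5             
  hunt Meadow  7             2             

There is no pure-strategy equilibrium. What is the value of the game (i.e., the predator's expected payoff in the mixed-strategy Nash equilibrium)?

The prey's mix must leave the predator indifferent between hunt Forest and hunt Meadow.
  the predator's expected payoff from hunt Forest: q·2 + (1−q)·5 = -3q + 5
  the predator's expected payoff from hunt Meadow: q·7 + (1−q)·2 = 5q + 2
  -3q + 5 = 5q + 2  ⇒  -8q = -3  ⇒  q = 3/8.
The value is the predator's expected payoff against this mix (using hunt Forest): (3/8)·2 + (5/8)·5 = 31/8.

v = 31/8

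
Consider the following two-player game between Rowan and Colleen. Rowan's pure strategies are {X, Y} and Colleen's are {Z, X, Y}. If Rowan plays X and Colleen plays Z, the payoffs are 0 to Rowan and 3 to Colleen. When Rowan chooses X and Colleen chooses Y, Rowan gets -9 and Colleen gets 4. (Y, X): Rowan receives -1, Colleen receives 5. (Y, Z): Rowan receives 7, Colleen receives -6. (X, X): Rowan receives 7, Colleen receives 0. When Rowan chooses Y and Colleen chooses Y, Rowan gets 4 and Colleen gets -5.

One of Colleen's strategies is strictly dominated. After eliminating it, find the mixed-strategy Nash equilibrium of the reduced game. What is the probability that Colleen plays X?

Colleen's strategy Z is strictly dominated by Y: 4 > 3 and -5 > -6. Eliminate Z.
Colleen's mix must leave Rowan indifferent between X and Y.
  Rowan's payoff to X: q·7 + (1−q)·(-9) = 16q - 9
  Rowan's payoff to Y: q·(-1) + (1−q)·4 = -5q + 4
  16q - 9 = -5q + 4  ⇒  21q = 13  ⇒  q = 13/21.

q = 13/21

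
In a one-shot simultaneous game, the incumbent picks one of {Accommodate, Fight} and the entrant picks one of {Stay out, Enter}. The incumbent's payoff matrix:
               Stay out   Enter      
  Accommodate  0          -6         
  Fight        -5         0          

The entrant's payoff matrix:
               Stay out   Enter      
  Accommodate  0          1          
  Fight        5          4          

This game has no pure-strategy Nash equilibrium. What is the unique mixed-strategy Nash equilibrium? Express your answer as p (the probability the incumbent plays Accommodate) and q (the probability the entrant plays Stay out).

The entrant's indifference between Stay out and Enter determines the incumbent's mixing probability p:
  the entrant's payoff from Stay out: p·0 + (1−p)·5 = -5p + 5
  the entrant's payoff from Enter: p·1 + (1−p)·4 = -3p + 4
  -5p + 5 = -3p + 4  ⇒  -2p = -1  ⇒  p = 1/2.
For the incumbent to be willing to mix, the incumbent must be indifferent between Accommodate and Fight, which pins down the entrant's mix.
  the incumbent's payoff from Accommodate: q·0 + (1−q)·(-6) = 6q - 6
  the incumbent's payoff from Fight: q·(-5) + (1−q)·0 = -5q
  6q - 6 = -5q  ⇒  11q = 6  ⇒  q = 6/11.

p = 1/2, q = 6/11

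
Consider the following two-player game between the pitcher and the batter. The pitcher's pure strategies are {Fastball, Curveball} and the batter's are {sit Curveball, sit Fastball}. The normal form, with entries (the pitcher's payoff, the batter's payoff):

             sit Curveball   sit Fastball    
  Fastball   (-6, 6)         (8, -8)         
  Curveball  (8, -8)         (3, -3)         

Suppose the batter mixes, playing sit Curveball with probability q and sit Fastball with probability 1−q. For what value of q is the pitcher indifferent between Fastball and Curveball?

The pitcher's indifference between Fastball and Curveball determines the batter's mixing probability q:
  the pitcher's payoff to Fastball: q·(-6) + (1−q)·8 = -14q + 8
  the pitcher's payoff to Curveball: q·8 + (1−q)·3 = 5q + 3
  -14q + 8 = 5q + 3  ⇒  -19q = -5  ⇒  q = 5/19.

q = 5/19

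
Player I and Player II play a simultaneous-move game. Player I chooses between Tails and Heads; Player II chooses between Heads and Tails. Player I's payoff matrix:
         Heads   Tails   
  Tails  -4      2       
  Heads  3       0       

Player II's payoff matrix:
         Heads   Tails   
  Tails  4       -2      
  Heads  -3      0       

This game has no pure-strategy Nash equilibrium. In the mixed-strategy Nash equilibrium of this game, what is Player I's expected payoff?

2/3

Set Player I's expected payoff from Tails equal to that from Heads:
  Player I's expected payoff from Tails: q·(-4) + (1−q)·2 = -6q + 2
  Player I's expected payoff from Heads: q·3 + (1−q)·0 = 3q
  -6q + 2 = 3q  ⇒  -9q = -2  ⇒  q = 2/9.
At equilibrium Player I is indifferent across rows, so Player I's payoff equals the payoff from Tails: (2/9)·(-4) + (7/9)·2 = 2/3.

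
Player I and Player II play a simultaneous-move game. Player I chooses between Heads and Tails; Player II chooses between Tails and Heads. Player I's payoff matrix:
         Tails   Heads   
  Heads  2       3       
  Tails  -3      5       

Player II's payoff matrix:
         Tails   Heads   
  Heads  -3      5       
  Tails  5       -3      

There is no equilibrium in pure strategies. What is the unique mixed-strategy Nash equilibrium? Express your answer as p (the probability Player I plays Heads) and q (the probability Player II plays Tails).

For Player II to be willing to mix, Player II must be indifferent between Tails and Heads, which pins down Player I's mix.
  Player II's expected payoff from Tails: p·(-3) + (1−p)·5 = -8p + 5
  Player II's expected payoff from Heads: p·5 + (1−p)·(-3) = 8p - 3
  -8p + 5 = 8p - 3  ⇒  -16p = -8  ⇒  p = 1/2.
Player II's mix must leave Player I indifferent between Heads and Tails.
  Player I's payoff from Heads: q·2 + (1−q)·3 = -q + 3
  Player I's payoff from Tails: q·(-3) + (1−q)·5 = -8q + 5
  -q + 3 = -8q + 5  ⇒  7q = 2  ⇒  q = 2/7.

p = 1/2, q = 2/7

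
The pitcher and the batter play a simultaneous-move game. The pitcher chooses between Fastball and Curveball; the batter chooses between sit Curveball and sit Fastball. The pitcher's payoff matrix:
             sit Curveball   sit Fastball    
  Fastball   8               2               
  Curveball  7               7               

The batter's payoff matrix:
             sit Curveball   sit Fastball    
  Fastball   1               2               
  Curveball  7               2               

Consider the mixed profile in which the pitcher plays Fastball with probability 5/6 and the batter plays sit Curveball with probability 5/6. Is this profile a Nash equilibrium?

Yes

Check the batter's indifference given the pitcher's mix p = 5/6:
  payoff from sit Curveball = 2; payoff from sit Fastball = 2 — equal.
Check the pitcher's indifference given the batter's mix q = 5/6:
  payoff from Fastball = 7; payoff from Curveball = 7 — equal.
Both players are indifferent, so neither can profitably deviate.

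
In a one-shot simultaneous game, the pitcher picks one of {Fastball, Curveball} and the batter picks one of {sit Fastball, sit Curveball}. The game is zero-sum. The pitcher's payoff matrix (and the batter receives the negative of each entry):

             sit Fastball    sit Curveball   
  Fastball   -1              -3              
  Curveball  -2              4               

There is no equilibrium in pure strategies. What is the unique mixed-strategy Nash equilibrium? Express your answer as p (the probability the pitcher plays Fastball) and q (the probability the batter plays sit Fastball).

p = 3/4, q = 7/8

For the batter to be willing to mix, the batter must be indifferent between sit Fastball and sit Curveball, which pins down the pitcher's mix.
  the batter's payoff from sit Fastball: p·1 + (1−p)·2 = -p + 2
  the batter's payoff from sit Curveball: p·3 + (1−p)·(-4) = 7p - 4
  -p + 2 = 7p - 4  ⇒  -8p = -6  ⇒  p = 3/4.
Set the pitcher's expected payoff from Fastball equal to that from Curveball:
  the pitcher's payoff from Fastball: q·(-1) + (1−q)·(-3) = 2q - 3
  the pitcher's payoff from Curveball: q·(-2) + (1−q)·4 = -6q + 4
  2q - 3 = -6q + 4  ⇒  8q = 7  ⇒  q = 7/8.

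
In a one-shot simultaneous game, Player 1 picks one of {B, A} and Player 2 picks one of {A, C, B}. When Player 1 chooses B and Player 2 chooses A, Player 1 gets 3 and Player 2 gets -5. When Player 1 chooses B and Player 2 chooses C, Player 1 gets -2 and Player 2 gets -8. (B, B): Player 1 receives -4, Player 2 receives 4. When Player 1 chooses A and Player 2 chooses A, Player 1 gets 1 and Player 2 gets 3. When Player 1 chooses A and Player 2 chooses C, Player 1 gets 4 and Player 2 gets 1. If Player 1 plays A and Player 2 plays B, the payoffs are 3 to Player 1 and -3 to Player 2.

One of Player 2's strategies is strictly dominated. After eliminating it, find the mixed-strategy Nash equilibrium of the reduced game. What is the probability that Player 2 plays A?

q = 7/9

Player 2's strategy C is strictly dominated by A: -5 > -8 and 3 > 1. Eliminate C.
Player 1's indifference between B and A determines Player 2's mixing probability q:
  Player 1's payoff from B: q·3 + (1−q)·(-4) = 7q - 4
  Player 1's payoff from A: q·1 + (1−q)·3 = -2q + 3
  7q - 4 = -2q + 3  ⇒  9q = 7  ⇒  q = 7/9.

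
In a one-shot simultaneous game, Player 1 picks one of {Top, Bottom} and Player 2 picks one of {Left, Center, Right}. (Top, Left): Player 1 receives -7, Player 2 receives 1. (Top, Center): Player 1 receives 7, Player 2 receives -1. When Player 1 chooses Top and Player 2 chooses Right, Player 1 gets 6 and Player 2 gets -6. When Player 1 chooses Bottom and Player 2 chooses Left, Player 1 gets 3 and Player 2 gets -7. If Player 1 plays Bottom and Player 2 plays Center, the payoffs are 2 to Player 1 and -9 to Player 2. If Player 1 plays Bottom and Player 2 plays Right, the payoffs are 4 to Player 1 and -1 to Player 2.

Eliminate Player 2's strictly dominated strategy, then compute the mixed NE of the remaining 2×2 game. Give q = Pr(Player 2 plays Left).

q = 1/6

Player 2's strategy Center is strictly dominated by Left: 1 > -1 and -7 > -9. Eliminate Center.
Player 1's indifference between Top and Bottom determines Player 2's mixing probability q:
  Player 1's payoff from Top: q·(-7) + (1−q)·6 = -13q + 6
  Player 1's payoff from Bottom: q·3 + (1−q)·4 = -q + 4
  -13q + 6 = -q + 4  ⇒  -12q = -2  ⇒  q = 1/6.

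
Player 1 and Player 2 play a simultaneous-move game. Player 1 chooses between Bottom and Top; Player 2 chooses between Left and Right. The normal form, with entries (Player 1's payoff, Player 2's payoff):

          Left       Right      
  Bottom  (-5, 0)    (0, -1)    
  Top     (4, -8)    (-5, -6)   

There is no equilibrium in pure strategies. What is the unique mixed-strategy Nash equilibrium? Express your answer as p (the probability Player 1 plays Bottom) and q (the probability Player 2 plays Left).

p = 2/3, q = 5/14

Player 1's mix must leave Player 2 indifferent between Left and Right.
  Player 2's payoff to Left: p·0 + (1−p)·(-8) = 8p - 8
  Player 2's payoff to Right: p·(-1) + (1−p)·(-6) = 5p - 6
  8p - 8 = 5p - 6  ⇒  3p = 2  ⇒  p = 2/3.
Set Player 1's expected payoff from Bottom equal to that from Top:
  Player 1's payoff from Bottom: q·(-5) + (1−q)·0 = -5q
  Player 1's payoff from Top: q·4 + (1−q)·(-5) = 9q - 5
  -5q = 9q - 5  ⇒  -14q = -5  ⇒  q = 5/14.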